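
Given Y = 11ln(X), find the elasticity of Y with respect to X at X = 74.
Elasticity = 1/ln(74) ≈ 0.2323

Elasticity = (dY/dX) · (X/Y)

dY/dX = 11/X
At X = 74: dY/dX = 11/74, Y = 11·ln(74)

Elasticity = (11/74) · (74 / (11·ln(74))) = 1/ln(74) ≈ 0.2323

Interpretation: for a small percentage change in X, the percentage change in Y is approximately 0.23 times as large.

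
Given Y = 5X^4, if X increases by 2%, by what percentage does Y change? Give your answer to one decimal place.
8.2%

For Y = 5X^4:
If X → X(1 + 0.02)
Then Y → Y · (1 + 0.02)^4
     ≈ Y · 1.0824

Percentage change = ((1 + 0.02)^4 − 1) × 100% ≈ 8.2%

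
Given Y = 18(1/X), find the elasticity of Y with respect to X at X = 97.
Elasticity = -1

Elasticity = (dY/dX) · (X/Y)

dY/dX = -18/X²
At X = 97: dY/dX = -18/9409, Y = 18/97

Elasticity = (-18/9409) · (97 / (18/97)) = -1

Interpretation: for a small percentage change in X, the percentage change in Y is approximately -1.00 times as large.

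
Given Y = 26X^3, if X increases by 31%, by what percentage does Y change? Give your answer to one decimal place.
124.8%

For Y = 26X^3:
If X → X(1 + 0.31)
Then Y → Y · (1 + 0.31)^3
     ≈ Y · 2.2481

Percentage change = ((1 + 0.31)^3 − 1) × 100% ≈ 124.8%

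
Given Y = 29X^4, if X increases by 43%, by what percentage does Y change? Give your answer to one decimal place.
318.2%

For Y = 29X^4:
If X → X(1 + 0.43)
Then Y → Y · (1 + 0.43)^4
     ≈ Y · 4.1816

Percentage change = ((1 + 0.43)^4 − 1) × 100% ≈ 318.2%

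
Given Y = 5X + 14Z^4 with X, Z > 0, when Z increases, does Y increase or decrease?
Y increases

Taking the partial derivative:
∂Y/∂Z = 56Z^3

∂Y/∂Z = 56Z^3 > 0 (assuming positive values)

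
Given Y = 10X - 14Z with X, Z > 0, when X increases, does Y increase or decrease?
Y increases

Taking the partial derivative:
∂Y/∂X = 10

∂Y/∂X = 10 > 0 (assuming positive values)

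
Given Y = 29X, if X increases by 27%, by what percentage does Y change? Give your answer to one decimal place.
27.0%

For Y = 29X:
If X → X(1 + 0.27)
Then Y → Y · (1 + 0.27)^1
     = Y · 1.2700

Percentage change = ((1 + 0.27)^1 − 1) × 100% = 27.0%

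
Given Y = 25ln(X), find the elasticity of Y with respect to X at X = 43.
Elasticity = 1/ln(43) ≈ 0.2659

Elasticity = (dY/dX) · (X/Y)

dY/dX = 25/X
At X = 43: dY/dX = 25/43, Y = 25·ln(43)

Elasticity = (25/43) · (43 / (25·ln(43))) = 1/ln(43) ≈ 0.2659

Interpretation: for a small percentage change in X, the percentage change in Y is approximately 0.27 times as large.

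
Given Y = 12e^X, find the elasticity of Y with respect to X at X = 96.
Elasticity = 96

Elasticity = (dY/dX) · (X/Y)

dY/dX = 12·e^X
At X = 96: dY/dX = 12·e^96, Y = 12·e^96

Elasticity = (12·e^96) · (96 / (12·e^96)) = 96

Interpretation: for a small percentage change in X, the percentage change in Y is approximately 96.00 times as large.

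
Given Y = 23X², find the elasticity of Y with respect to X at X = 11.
Elasticity = 2

Elasticity = (dY/dX) · (X/Y)

dY/dX = 46·X
At X = 11: dY/dX = 506, Y = 2783

Elasticity = 506 · (11 / 2783) = 2

Interpretation: for a small percentage change in X, the percentage change in Y is approximately 2.00 times as large.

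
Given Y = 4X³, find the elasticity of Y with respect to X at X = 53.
Elasticity = 3

Elasticity = (dY/dX) · (X/Y)

dY/dX = 12·X²
At X = 53: dY/dX = 33708, Y = 595508

Elasticity = 33708 · (53 / 595508) = 3

Interpretation: for a small percentage change in X, the percentage change in Y is approximately 3.00 times as large.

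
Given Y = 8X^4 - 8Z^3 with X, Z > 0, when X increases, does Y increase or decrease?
Y increases

Taking the partial derivative:
∂Y/∂X = 32X^3

∂Y/∂X = 32X^3 > 0 (assuming positive values)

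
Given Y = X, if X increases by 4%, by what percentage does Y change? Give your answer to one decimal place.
4.0%

For Y = X:
If X → X(1 + 0.04)
Then Y → Y · (1 + 0.04)^1
     = Y · 1.0400

Percentage change = ((1 + 0.04)^1 − 1) × 100% = 4.0%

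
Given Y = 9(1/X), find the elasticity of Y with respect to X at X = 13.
Elasticity = -1

Elasticity = (dY/dX) · (X/Y)

dY/dX = -9/X²
At X = 13: dY/dX = -9/169, Y = 9/13

Elasticity = (-9/169) · (13 / (9/13)) = -1

Interpretation: for a small percentage change in X, the percentage change in Y is approximately -1.00 times as large.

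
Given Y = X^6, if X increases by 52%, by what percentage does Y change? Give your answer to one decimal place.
1133.3%

For Y = X^6:
If X → X(1 + 0.52)
Then Y → Y · (1 + 0.52)^6
     ≈ Y · 12.3328

Percentage change = ((1 + 0.52)^6 − 1) × 100% ≈ 1133.3%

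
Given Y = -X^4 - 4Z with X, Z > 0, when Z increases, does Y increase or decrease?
Y decreases

Taking the partial derivative:
∂Y/∂Z = -4

∂Y/∂Z = -4 < 0 (assuming positive values)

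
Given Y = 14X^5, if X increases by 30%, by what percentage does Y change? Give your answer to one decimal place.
271.3%

For Y = 14X^5:
If X → X(1 + 0.3)
Then Y → Y · (1 + 0.3)^5
     ≈ Y · 3.7129

Percentage change = ((1 + 0.3)^5 − 1) × 100% ≈ 271.3%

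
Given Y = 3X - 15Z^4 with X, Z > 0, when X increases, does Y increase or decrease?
Y increases

Taking the partial derivative:
∂Y/∂X = 3

∂Y/∂X = 3 > 0 (assuming positive values)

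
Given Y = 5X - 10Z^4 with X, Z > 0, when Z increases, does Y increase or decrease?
Y decreases

Taking the partial derivative:
∂Y/∂Z = -40Z^3

∂Y/∂Z = -40Z^3 < 0 (assuming positive values)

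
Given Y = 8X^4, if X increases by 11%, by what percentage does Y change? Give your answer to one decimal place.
51.8%

For Y = 8X^4:
If X → X(1 + 0.11)
Then Y → Y · (1 + 0.11)^4
     ≈ Y · 1.5181

Percentage change = ((1 + 0.11)^4 − 1) × 100% ≈ 51.8%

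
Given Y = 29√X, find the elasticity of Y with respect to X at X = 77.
Elasticity = 1/2

Elasticity = (dY/dX) · (X/Y)

dY/dX = 29/(2·√X)
At X = 77: dY/dX = 29·√77/154, Y = 29·√77

Elasticity = (29·√77/154) · (77 / (29·√77)) = 1/2

Interpretation: for a small percentage change in X, the percentage change in Y is approximately 0.50 times as large.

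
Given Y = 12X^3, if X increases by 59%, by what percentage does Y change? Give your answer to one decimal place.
302.0%

For Y = 12X^3:
If X → X(1 + 0.59)
Then Y → Y · (1 + 0.59)^3
     ≈ Y · 4.0197

Percentage change = ((1 + 0.59)^3 − 1) × 100% ≈ 302.0%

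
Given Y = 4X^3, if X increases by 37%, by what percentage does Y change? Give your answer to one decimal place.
157.1%

For Y = 4X^3:
If X → X(1 + 0.37)
Then Y → Y · (1 + 0.37)^3
     ≈ Y · 2.5714

Percentage change = ((1 + 0.37)^3 − 1) × 100% ≈ 157.1%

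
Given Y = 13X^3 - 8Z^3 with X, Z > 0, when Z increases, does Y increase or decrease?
Y decreases

Taking the partial derivative:
∂Y/∂Z = -24Z^2

∂Y/∂Z = -24Z^2 < 0 (assuming positive values)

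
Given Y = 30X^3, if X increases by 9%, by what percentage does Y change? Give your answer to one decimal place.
29.5%

For Y = 30X^3:
If X → X(1 + 0.09)
Then Y → Y · (1 + 0.09)^3
     ≈ Y · 1.2950

Percentage change = ((1 + 0.09)^3 − 1) × 100% ≈ 29.5%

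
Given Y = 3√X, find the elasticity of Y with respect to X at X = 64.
Elasticity = 1/2

Elasticity = (dY/dX) · (X/Y)

dY/dX = 3/(2·√X)
At X = 64: dY/dX = 3/16, Y = 24

Elasticity = (3/16) · (64 / 24) = 1/2

Interpretation: for a small percentage change in X, the percentage change in Y is approximately 0.50 times as large.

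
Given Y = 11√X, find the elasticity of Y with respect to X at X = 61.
Elasticity = 1/2

Elasticity = (dY/dX) · (X/Y)

dY/dX = 11/(2·√X)
At X = 61: dY/dX = 11·√61/122, Y = 11·√61

Elasticity = (11·√61/122) · (61 / (11·√61)) = 1/2

Interpretation: for a small percentage change in X, the percentage change in Y is approximately 0.50 times as large.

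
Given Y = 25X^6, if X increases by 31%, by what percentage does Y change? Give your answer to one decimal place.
405.4%

For Y = 25X^6:
If X → X(1 + 0.31)
Then Y → Y · (1 + 0.31)^6
     ≈ Y · 5.0539

Percentage change = ((1 + 0.31)^6 − 1) × 100% ≈ 405.4%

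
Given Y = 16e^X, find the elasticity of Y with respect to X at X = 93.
Elasticity = 93

Elasticity = (dY/dX) · (X/Y)

dY/dX = 16·e^X
At X = 93: dY/dX = 16·e^93, Y = 16·e^93

Elasticity = (16·e^93) · (93 / (16·e^93)) = 93

Interpretation: for a small percentage change in X, the percentage change in Y is approximately 93.00 times as large.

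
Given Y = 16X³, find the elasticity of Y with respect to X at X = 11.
Elasticity = 3

Elasticity = (dY/dX) · (X/Y)

dY/dX = 48·X²
At X = 11: dY/dX = 5808, Y = 21296

Elasticity = 5808 · (11 / 21296) = 3

Interpretation: for a small percentage change in X, the percentage change in Y is approximately 3.00 times as large.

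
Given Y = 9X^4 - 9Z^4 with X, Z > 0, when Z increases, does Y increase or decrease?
Y decreases

Taking the partial derivative:
∂Y/∂Z = -36Z^3

∂Y/∂Z = -36Z^3 < 0 (assuming positive values)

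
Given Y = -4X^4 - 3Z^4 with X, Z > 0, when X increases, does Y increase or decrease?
Y decreases

Taking the partial derivative:
∂Y/∂X = -16X^3

∂Y/∂X = -16X^3 < 0 (assuming positive values)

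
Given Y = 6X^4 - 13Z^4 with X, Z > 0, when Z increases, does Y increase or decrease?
Y decreases

Taking the partial derivative:
∂Y/∂Z = -52Z^3

∂Y/∂Z = -52Z^3 < 0 (assuming positive values)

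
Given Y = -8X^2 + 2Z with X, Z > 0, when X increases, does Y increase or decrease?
Y decreases

Taking the partial derivative:
∂Y/∂X = -16X

∂Y/∂X = -16X < 0 (assuming positive values)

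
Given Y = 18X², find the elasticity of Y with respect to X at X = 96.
Elasticity = 2

Elasticity = (dY/dX) · (X/Y)

dY/dX = 36·X
At X = 96: dY/dX = 3456, Y = 165888

Elasticity = 3456 · (96 / 165888) = 2

Interpretation: for a small percentage change in X, the percentage change in Y is approximately 2.00 times as large.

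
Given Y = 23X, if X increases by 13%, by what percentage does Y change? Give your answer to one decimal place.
13.0%

For Y = 23X:
If X → X(1 + 0.13)
Then Y → Y · (1 + 0.13)^1
     = Y · 1.1300

Percentage change = ((1 + 0.13)^1 − 1) × 100% = 13.0%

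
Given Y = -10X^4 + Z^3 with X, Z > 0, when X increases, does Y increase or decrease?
Y decreases

Taking the partial derivative:
∂Y/∂X = -40X^3

∂Y/∂X = -40X^3 < 0 (assuming positive values)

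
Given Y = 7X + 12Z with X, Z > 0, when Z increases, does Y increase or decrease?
Y increases

Taking the partial derivative:
∂Y/∂Z = 12

∂Y/∂Z = 12 > 0 (assuming positive values)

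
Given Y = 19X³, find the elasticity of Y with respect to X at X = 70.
Elasticity = 3

Elasticity = (dY/dX) · (X/Y)

dY/dX = 57·X²
At X = 70: dY/dX = 279300, Y = 6517000

Elasticity = 279300 · (70 / 6517000) = 3

Interpretation: for a small percentage change in X, the percentage change in Y is approximately 3.00 times as large.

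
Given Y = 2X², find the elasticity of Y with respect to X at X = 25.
Elasticity = 2

Elasticity = (dY/dX) · (X/Y)

dY/dX = 4·X
At X = 25: dY/dX = 100, Y = 1250

Elasticity = 100 · (25 / 1250) = 2

Interpretation: for a small percentage change in X, the percentage change in Y is approximately 2.00 times as large.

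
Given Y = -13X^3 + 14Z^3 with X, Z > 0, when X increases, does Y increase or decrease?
Y decreases

Taking the partial derivative:
∂Y/∂X = -39X^2

∂Y/∂X = -39X^2 < 0 (assuming positive values)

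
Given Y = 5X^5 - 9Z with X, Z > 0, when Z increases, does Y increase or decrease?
Y decreases

Taking the partial derivative:
∂Y/∂Z = -9

∂Y/∂Z = -9 < 0 (assuming positive values)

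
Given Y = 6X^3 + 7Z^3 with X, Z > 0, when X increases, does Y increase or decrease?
Y increases

Taking the partial derivative:
∂Y/∂X = 18X^2

∂Y/∂X = 18X^2 > 0 (assuming positive values)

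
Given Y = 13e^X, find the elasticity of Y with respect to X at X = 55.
Elasticity = 55

Elasticity = (dY/dX) · (X/Y)

dY/dX = 13·e^X
At X = 55: dY/dX = 13·e^55, Y = 13·e^55

Elasticity = (13·e^55) · (55 / (13·e^55)) = 55

Interpretation: for a small percentage change in X, the percentage change in Y is approximately 55.00 times as large.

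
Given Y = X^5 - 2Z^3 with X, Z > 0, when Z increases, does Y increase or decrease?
Y decreases

Taking the partial derivative:
∂Y/∂Z = -6Z^2

∂Y/∂Z = -6Z^2 < 0 (assuming positive values)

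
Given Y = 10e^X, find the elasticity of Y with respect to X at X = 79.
Elasticity = 79

Elasticity = (dY/dX) · (X/Y)

dY/dX = 10·e^X
At X = 79: dY/dX = 10·e^79, Y = 10·e^79

Elasticity = (10·e^79) · (79 / (10·e^79)) = 79

Interpretation: for a small percentage change in X, the percentage change in Y is approximately 79.00 times as large.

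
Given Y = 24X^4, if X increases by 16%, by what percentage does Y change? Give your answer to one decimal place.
81.1%

For Y = 24X^4:
If X → X(1 + 0.16)
Then Y → Y · (1 + 0.16)^4
     ≈ Y · 1.8106

Percentage change = ((1 + 0.16)^4 − 1) × 100% ≈ 81.1%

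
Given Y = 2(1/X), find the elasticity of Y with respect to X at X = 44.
Elasticity = -1

Elasticity = (dY/dX) · (X/Y)

dY/dX = -2/X²
At X = 44: dY/dX = -1/968, Y = 1/22

Elasticity = (-1/968) · (44 / (1/22)) = -1

Interpretation: for a small percentage change in X, the percentage change in Y is approximately -1.00 times as large.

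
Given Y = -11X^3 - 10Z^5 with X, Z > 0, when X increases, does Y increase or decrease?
Y decreases

Taking the partial derivative:
∂Y/∂X = -33X^2

∂Y/∂X = -33X^2 < 0 (assuming positive values)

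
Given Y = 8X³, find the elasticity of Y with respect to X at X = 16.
Elasticity = 3

Elasticity = (dY/dX) · (X/Y)

dY/dX = 24·X²
At X = 16: dY/dX = 6144, Y = 32768

Elasticity = 6144 · (16 / 32768) = 3

Interpretation: for a small percentage change in X, the percentage change in Y is approximately 3.00 times as large.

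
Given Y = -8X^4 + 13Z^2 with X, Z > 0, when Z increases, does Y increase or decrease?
Y increases

Taking the partial derivative:
∂Y/∂Z = 26Z

∂Y/∂Z = 26Z > 0 (assuming positive values)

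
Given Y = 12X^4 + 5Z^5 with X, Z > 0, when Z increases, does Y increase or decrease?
Y increases

Taking the partial derivative:
∂Y/∂Z = 25Z^4

∂Y/∂Z = 25Z^4 > 0 (assuming positive values)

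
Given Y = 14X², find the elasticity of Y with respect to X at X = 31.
Elasticity = 2

Elasticity = (dY/dX) · (X/Y)

dY/dX = 28·X
At X = 31: dY/dX = 868, Y = 13454

Elasticity = 868 · (31 / 13454) = 2

Interpretation: for a small percentage change in X, the percentage change in Y is approximately 2.00 times as large.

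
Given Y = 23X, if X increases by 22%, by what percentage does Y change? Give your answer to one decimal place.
22.0%

For Y = 23X:
If X → X(1 + 0.22)
Then Y → Y · (1 + 0.22)^1
     = Y · 1.2200

Percentage change = ((1 + 0.22)^1 − 1) × 100% = 22.0%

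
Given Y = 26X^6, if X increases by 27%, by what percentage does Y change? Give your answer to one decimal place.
319.6%

For Y = 26X^6:
If X → X(1 + 0.27)
Then Y → Y · (1 + 0.27)^6
     ≈ Y · 4.1959

Percentage change = ((1 + 0.27)^6 − 1) × 100% ≈ 319.6%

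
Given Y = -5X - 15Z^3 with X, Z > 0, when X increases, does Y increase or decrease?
Y decreases

Taking the partial derivative:
∂Y/∂X = -5

∂Y/∂X = -5 < 0 (assuming positive values)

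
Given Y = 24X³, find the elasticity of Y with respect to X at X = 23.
Elasticity = 3

Elasticity = (dY/dX) · (X/Y)

dY/dX = 72·X²
At X = 23: dY/dX = 38088, Y = 292008

Elasticity = 38088 · (23 / 292008) = 3

Interpretation: for a small percentage change in X, the percentage change in Y is approximately 3.00 times as large.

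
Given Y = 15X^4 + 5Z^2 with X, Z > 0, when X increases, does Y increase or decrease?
Y increases

Taking the partial derivative:
∂Y/∂X = 60X^3

∂Y/∂X = 60X^3 > 0 (assuming positive values)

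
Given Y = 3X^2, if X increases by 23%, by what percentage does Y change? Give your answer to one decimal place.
51.3%

For Y = 3X^2:
If X → X(1 + 0.23)
Then Y → Y · (1 + 0.23)^2
     = Y · 1.5129

Percentage change = ((1 + 0.23)^2 − 1) × 100% ≈ 51.3%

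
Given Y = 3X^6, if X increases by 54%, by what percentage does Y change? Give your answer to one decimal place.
1233.9%

For Y = 3X^6:
If X → X(1 + 0.54)
Then Y → Y · (1 + 0.54)^6
     ≈ Y · 13.3390

Percentage change = ((1 + 0.54)^6 − 1) × 100% ≈ 1233.9%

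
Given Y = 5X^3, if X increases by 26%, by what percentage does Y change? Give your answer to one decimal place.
100.0%

For Y = 5X^3:
If X → X(1 + 0.26)
Then Y → Y · (1 + 0.26)^3
     ≈ Y · 2.0004

Percentage change = ((1 + 0.26)^3 − 1) × 100% ≈ 100.0%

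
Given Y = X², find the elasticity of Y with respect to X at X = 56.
Elasticity = 2

Elasticity = (dY/dX) · (X/Y)

dY/dX = 2·X
At X = 56: dY/dX = 112, Y = 3136

Elasticity = 112 · (56 / 3136) = 2

Interpretation: for a small percentage change in X, the percentage change in Y is approximately 2.00 times as large.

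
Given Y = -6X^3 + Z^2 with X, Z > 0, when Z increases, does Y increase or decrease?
Y increases

Taking the partial derivative:
∂Y/∂Z = 2Z

∂Y/∂Z = 2Z > 0 (assuming positive values)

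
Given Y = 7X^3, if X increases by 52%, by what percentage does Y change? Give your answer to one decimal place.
251.2%

For Y = 7X^3:
If X → X(1 + 0.52)
Then Y → Y · (1 + 0.52)^3
     ≈ Y · 3.5118

Percentage change = ((1 + 0.52)^3 − 1) × 100% ≈ 251.2%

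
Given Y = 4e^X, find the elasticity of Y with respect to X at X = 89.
Elasticity = 89

Elasticity = (dY/dX) · (X/Y)

dY/dX = 4·e^X
At X = 89: dY/dX = 4·e^89, Y = 4·e^89

Elasticity = (4·e^89) · (89 / (4·e^89)) = 89

Interpretation: for a small percentage change in X, the percentage change in Y is approximately 89.00 times as large.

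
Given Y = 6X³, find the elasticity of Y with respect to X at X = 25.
Elasticity = 3

Elasticity = (dY/dX) · (X/Y)

dY/dX = 18·X²
At X = 25: dY/dX = 11250, Y = 93750

Elasticity = 11250 · (25 / 93750) = 3

Interpretation: for a small percentage change in X, the percentage change in Y is approximately 3.00 times as large.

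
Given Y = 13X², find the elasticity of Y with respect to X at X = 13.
Elasticity = 2

Elasticity = (dY/dX) · (X/Y)

dY/dX = 26·X
At X = 13: dY/dX = 338, Y = 2197

Elasticity = 338 · (13 / 2197) = 2

Interpretation: for a small percentage change in X, the percentage change in Y is approximately 2.00 times as large.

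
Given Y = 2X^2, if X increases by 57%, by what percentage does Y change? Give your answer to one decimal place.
146.5%

For Y = 2X^2:
If X → X(1 + 0.57)
Then Y → Y · (1 + 0.57)^2
     = Y · 2.4649

Percentage change = ((1 + 0.57)^2 − 1) × 100% ≈ 146.5%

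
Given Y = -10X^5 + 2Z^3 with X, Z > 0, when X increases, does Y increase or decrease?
Y decreases

Taking the partial derivative:
∂Y/∂X = -50X^4

∂Y/∂X = -50X^4 < 0 (assuming positive values)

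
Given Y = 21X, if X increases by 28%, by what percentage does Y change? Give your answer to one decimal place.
28.0%

For Y = 21X:
If X → X(1 + 0.28)
Then Y → Y · (1 + 0.28)^1
     = Y · 1.2800

Percentage change = ((1 + 0.28)^1 − 1) × 100% = 28.0%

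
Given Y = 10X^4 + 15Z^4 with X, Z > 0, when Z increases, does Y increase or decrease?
Y increases

Taking the partial derivative:
∂Y/∂Z = 60Z^3

∂Y/∂Z = 60Z^3 > 0 (assuming positive values)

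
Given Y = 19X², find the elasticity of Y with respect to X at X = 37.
Elasticity = 2

Elasticity = (dY/dX) · (X/Y)

dY/dX = 38·X
At X = 37: dY/dX = 1406, Y = 26011

Elasticity = 1406 · (37 / 26011) = 2

Interpretation: for a small percentage change in X, the percentage change in Y is approximately 2.00 times as large.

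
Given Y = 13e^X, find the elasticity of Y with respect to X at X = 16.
Elasticity = 16

Elasticity = (dY/dX) · (X/Y)

dY/dX = 13·e^X
At X = 16: dY/dX = 13·e^16, Y = 13·e^16

Elasticity = (13·e^16) · (16 / (13·e^16)) = 16

Interpretation: for a small percentage change in X, the percentage change in Y is approximately 16.00 times as large.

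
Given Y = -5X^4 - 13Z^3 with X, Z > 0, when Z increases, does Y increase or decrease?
Y decreases

Taking the partial derivative:
∂Y/∂Z = -39Z^2

∂Y/∂Z = -39Z^2 < 0 (assuming positive values)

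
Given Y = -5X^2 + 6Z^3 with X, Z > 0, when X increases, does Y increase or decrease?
Y decreases

Taking the partial derivative:
∂Y/∂X = -10X

∂Y/∂X = -10X < 0 (assuming positive values)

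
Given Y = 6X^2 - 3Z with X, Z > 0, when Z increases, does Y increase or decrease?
Y decreases

Taking the partial derivative:
∂Y/∂Z = -3

∂Y/∂Z = -3 < 0 (assuming positive values)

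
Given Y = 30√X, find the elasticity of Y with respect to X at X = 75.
Elasticity = 1/2

Elasticity = (dY/dX) · (X/Y)

dY/dX = 15/√X
At X = 75: dY/dX = √3, Y = 150·√3

Elasticity = (√3) · (75 / (150·√3)) = 1/2

Interpretation: for a small percentage change in X, the percentage change in Y is approximately 0.50 times as large.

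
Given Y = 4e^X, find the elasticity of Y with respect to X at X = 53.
Elasticity = 53

Elasticity = (dY/dX) · (X/Y)

dY/dX = 4·e^X
At X = 53: dY/dX = 4·e^53, Y = 4·e^53

Elasticity = (4·e^53) · (53 / (4·e^53)) = 53

Interpretation: for a small percentage change in X, the percentage change in Y is approximately 53.00 times as large.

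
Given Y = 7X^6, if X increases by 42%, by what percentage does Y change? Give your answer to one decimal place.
719.8%

For Y = 7X^6:
If X → X(1 + 0.42)
Then Y → Y · (1 + 0.42)^6
     ≈ Y · 8.1984

Percentage change = ((1 + 0.42)^6 − 1) × 100% ≈ 719.8%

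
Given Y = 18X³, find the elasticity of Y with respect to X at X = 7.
Elasticity = 3

Elasticity = (dY/dX) · (X/Y)

dY/dX = 54·X²
At X = 7: dY/dX = 2646, Y = 6174

Elasticity = 2646 · (7 / 6174) = 3

Interpretation: for a small percentage change in X, the percentage change in Y is approximately 3.00 times as large.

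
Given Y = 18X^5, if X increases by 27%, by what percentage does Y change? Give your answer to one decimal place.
230.4%

For Y = 18X^5:
If X → X(1 + 0.27)
Then Y → Y · (1 + 0.27)^5
     ≈ Y · 3.3038

Percentage change = ((1 + 0.27)^5 − 1) × 100% ≈ 230.4%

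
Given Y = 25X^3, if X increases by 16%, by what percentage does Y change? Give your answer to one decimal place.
56.1%

For Y = 25X^3:
If X → X(1 + 0.16)
Then Y → Y · (1 + 0.16)^3
     ≈ Y · 1.5609

Percentage change = ((1 + 0.16)^3 − 1) × 100% ≈ 56.1%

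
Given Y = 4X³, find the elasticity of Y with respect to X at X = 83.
Elasticity = 3

Elasticity = (dY/dX) · (X/Y)

dY/dX = 12·X²
At X = 83: dY/dX = 82668, Y = 2287148

Elasticity = 82668 · (83 / 2287148) = 3

Interpretation: for a small percentage change in X, the percentage change in Y is approximately 3.00 times as large.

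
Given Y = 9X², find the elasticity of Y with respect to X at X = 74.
Elasticity = 2

Elasticity = (dY/dX) · (X/Y)

dY/dX = 18·X
At X = 74: dY/dX = 1332, Y = 49284

Elasticity = 1332 · (74 / 49284) = 2

Interpretation: for a small percentage change in X, the percentage change in Y is approximately 2.00 times as large.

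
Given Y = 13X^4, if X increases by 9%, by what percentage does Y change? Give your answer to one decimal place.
41.2%

For Y = 13X^4:
If X → X(1 + 0.09)
Then Y → Y · (1 + 0.09)^4
     ≈ Y · 1.4116

Percentage change = ((1 + 0.09)^4 − 1) × 100% ≈ 41.2%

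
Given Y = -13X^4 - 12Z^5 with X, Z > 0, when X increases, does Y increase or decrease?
Y decreases

Taking the partial derivative:
∂Y/∂X = -52X^3

∂Y/∂X = -52X^3 < 0 (assuming positive values)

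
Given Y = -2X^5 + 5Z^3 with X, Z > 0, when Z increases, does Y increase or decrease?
Y increases

Taking the partial derivative:
∂Y/∂Z = 15Z^2

∂Y/∂Z = 15Z^2 > 0 (assuming positive values)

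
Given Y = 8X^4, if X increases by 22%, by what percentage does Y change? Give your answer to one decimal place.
121.5%

For Y = 8X^4:
If X → X(1 + 0.22)
Then Y → Y · (1 + 0.22)^4
     ≈ Y · 2.2153

Percentage change = ((1 + 0.22)^4 − 1) × 100% ≈ 121.5%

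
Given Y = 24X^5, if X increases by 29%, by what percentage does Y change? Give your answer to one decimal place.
257.2%

For Y = 24X^5:
If X → X(1 + 0.29)
Then Y → Y · (1 + 0.29)^5
     ≈ Y · 3.5723

Percentage change = ((1 + 0.29)^5 − 1) × 100% ≈ 257.2%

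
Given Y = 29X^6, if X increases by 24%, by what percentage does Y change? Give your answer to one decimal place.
263.5%

For Y = 29X^6:
If X → X(1 + 0.24)
Then Y → Y · (1 + 0.24)^6
     ≈ Y · 3.6352

Percentage change = ((1 + 0.24)^6 − 1) × 100% ≈ 263.5%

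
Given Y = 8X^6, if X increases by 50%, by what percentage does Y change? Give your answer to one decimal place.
1039.1%

For Y = 8X^6:
If X → X(1 + 0.5)
Then Y → Y · (1 + 0.5)^6
     ≈ Y · 11.3906

Percentage change = ((1 + 0.5)^6 − 1) × 100% ≈ 1039.1%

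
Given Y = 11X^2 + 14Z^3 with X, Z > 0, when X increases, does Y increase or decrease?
Y increases

Taking the partial derivative:
∂Y/∂X = 22X

∂Y/∂X = 22X > 0 (assuming positive values)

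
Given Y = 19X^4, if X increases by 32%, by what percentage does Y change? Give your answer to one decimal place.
203.6%

For Y = 19X^4:
If X → X(1 + 0.32)
Then Y → Y · (1 + 0.32)^4
     ≈ Y · 3.0360

Percentage change = ((1 + 0.32)^4 − 1) × 100% ≈ 203.6%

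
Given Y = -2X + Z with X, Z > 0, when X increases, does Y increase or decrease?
Y decreases

Taking the partial derivative:
∂Y/∂X = -2

∂Y/∂X = -2 < 0 (assuming positive values)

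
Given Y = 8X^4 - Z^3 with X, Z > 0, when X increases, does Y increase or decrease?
Y increases

Taking the partial derivative:
∂Y/∂X = 32X^3

∂Y/∂X = 32X^3 > 0 (assuming positive values)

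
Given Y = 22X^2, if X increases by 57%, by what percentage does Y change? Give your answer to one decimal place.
146.5%

For Y = 22X^2:
If X → X(1 + 0.57)
Then Y → Y · (1 + 0.57)^2
     = Y · 2.4649

Percentage change = ((1 + 0.57)^2 − 1) × 100% ≈ 146.5%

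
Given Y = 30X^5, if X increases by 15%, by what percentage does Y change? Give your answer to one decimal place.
101.1%

For Y = 30X^5:
If X → X(1 + 0.15)
Then Y → Y · (1 + 0.15)^5
     ≈ Y · 2.0114

Percentage change = ((1 + 0.15)^5 − 1) × 100% ≈ 101.1%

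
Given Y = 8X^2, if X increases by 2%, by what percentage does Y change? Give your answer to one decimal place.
4.0%

For Y = 8X^2:
If X → X(1 + 0.02)
Then Y → Y · (1 + 0.02)^2
     = Y · 1.0404

Percentage change = ((1 + 0.02)^2 − 1) × 100% ≈ 4.0%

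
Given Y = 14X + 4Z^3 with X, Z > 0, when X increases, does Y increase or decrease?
Y increases

Taking the partial derivative:
∂Y/∂X = 14

∂Y/∂X = 14 > 0 (assuming positive values)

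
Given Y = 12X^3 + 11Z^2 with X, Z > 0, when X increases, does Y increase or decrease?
Y increases

Taking the partial derivative:
∂Y/∂X = 36X^2

∂Y/∂X = 36X^2 > 0 (assuming positive values)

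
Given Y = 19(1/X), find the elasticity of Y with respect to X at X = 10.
Elasticity = -1

Elasticity = (dY/dX) · (X/Y)

dY/dX = -19/X²
At X = 10: dY/dX = -19/100, Y = 19/10

Elasticity = (-19/100) · (10 / (19/10)) = -1

Interpretation: for a small percentage change in X, the percentage change in Y is approximately -1.00 times as large.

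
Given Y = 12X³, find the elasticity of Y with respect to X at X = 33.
Elasticity = 3

Elasticity = (dY/dX) · (X/Y)

dY/dX = 36·X²
At X = 33: dY/dX = 39204, Y = 431244

Elasticity = 39204 · (33 / 431244) = 3

Interpretation: for a small percentage change in X, the percentage change in Y is approximately 3.00 times as large.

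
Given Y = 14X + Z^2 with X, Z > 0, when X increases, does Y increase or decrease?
Y increases

Taking the partial derivative:
∂Y/∂X = 14

∂Y/∂X = 14 > 0 (assuming positive values)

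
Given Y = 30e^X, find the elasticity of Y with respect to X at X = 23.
Elasticity = 23

Elasticity = (dY/dX) · (X/Y)

dY/dX = 30·e^X
At X = 23: dY/dX = 30·e^23, Y = 30·e^23

Elasticity = (30·e^23) · (23 / (30·e^23)) = 23

Interpretation: for a small percentage change in X, the percentage change in Y is approximately 23.00 times as large.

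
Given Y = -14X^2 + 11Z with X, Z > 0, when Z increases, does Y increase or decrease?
Y increases

Taking the partial derivative:
∂Y/∂Z = 11

∂Y/∂Z = 11 > 0 (assuming positive values)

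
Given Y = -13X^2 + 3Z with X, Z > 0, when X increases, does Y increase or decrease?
Y decreases

Taking the partial derivative:
∂Y/∂X = -26X

∂Y/∂X = -26X < 0 (assuming positive values)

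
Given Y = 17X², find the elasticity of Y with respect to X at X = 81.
Elasticity = 2

Elasticity = (dY/dX) · (X/Y)

dY/dX = 34·X
At X = 81: dY/dX = 2754, Y = 111537

Elasticity = 2754 · (81 / 111537) = 2

Interpretation: for a small percentage change in X, the percentage change in Y is approximately 2.00 times as large.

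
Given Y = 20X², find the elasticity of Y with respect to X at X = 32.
Elasticity = 2

Elasticity = (dY/dX) · (X/Y)

dY/dX = 40·X
At X = 32: dY/dX = 1280, Y = 20480

Elasticity = 1280 · (32 / 20480) = 2

Interpretation: for a small percentage change in X, the percentage change in Y is approximately 2.00 times as large.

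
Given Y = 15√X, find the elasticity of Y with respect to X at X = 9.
Elasticity = 1/2

Elasticity = (dY/dX) · (X/Y)

dY/dX = 15/(2·√X)
At X = 9: dY/dX = 5/2, Y = 45

Elasticity = (5/2) · (9 / 45) = 1/2

Interpretation: for a small percentage change in X, the percentage change in Y is approximately 0.50 times as large.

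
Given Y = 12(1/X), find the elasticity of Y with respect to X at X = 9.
Elasticity = -1

Elasticity = (dY/dX) · (X/Y)

dY/dX = -12/X²
At X = 9: dY/dX = -4/27, Y = 4/3

Elasticity = (-4/27) · (9 / (4/3)) = -1

Interpretation: for a small percentage change in X, the percentage change in Y is approximately -1.00 times as large.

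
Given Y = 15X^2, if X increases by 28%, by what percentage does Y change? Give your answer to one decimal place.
63.8%

For Y = 15X^2:
If X → X(1 + 0.28)
Then Y → Y · (1 + 0.28)^2
     = Y · 1.6384

Percentage change = ((1 + 0.28)^2 − 1) × 100% ≈ 63.8%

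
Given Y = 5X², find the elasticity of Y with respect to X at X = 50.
Elasticity = 2

Elasticity = (dY/dX) · (X/Y)

dY/dX = 10·X
At X = 50: dY/dX = 500, Y = 12500

Elasticity = 500 · (50 / 12500) = 2

Interpretation: for a small percentage change in X, the percentage change in Y is approximately 2.00 times as large.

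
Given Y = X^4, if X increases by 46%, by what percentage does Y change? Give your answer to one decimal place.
354.4%

For Y = X^4:
If X → X(1 + 0.46)
Then Y → Y · (1 + 0.46)^4
     ≈ Y · 4.5437

Percentage change = ((1 + 0.46)^4 − 1) × 100% ≈ 354.4%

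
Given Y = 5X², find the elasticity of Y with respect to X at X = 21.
Elasticity = 2

Elasticity = (dY/dX) · (X/Y)

dY/dX = 10·X
At X = 21: dY/dX = 210, Y = 2205

Elasticity = 210 · (21 / 2205) = 2

Interpretation: for a small percentage change in X, the percentage change in Y is approximately 2.00 times as large.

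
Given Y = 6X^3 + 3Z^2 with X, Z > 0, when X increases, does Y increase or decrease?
Y increases

Taking the partial derivative:
∂Y/∂X = 18X^2

∂Y/∂X = 18X^2 > 0 (assuming positive values)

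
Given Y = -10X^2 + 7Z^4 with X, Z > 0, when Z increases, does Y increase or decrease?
Y increases

Taking the partial derivative:
∂Y/∂Z = 28Z^3

∂Y/∂Z = 28Z^3 > 0 (assuming positive values)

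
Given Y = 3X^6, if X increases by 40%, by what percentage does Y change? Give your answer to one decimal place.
653.0%

For Y = 3X^6:
If X → X(1 + 0.4)
Then Y → Y · (1 + 0.4)^6
     ≈ Y · 7.5295

Percentage change = ((1 + 0.4)^6 − 1) × 100% ≈ 653.0%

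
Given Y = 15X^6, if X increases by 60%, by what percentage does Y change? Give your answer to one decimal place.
1577.7%

For Y = 15X^6:
If X → X(1 + 0.6)
Then Y → Y · (1 + 0.6)^6
     ≈ Y · 16.7772

Percentage change = ((1 + 0.6)^6 − 1) × 100% ≈ 1577.7%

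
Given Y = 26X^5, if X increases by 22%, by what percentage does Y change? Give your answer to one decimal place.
170.3%

For Y = 26X^5:
If X → X(1 + 0.22)
Then Y → Y · (1 + 0.22)^5
     ≈ Y · 2.7027

Percentage change = ((1 + 0.22)^5 − 1) × 100% ≈ 170.3%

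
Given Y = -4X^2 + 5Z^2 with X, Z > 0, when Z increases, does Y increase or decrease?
Y increases

Taking the partial derivative:
∂Y/∂Z = 10Z

∂Y/∂Z = 10Z > 0 (assuming positive values)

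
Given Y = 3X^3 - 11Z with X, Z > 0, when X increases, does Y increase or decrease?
Y increases

Taking the partial derivative:
∂Y/∂X = 9X^2

∂Y/∂X = 9X^2 > 0 (assuming positive values)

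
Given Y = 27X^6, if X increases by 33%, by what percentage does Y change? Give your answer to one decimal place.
453.5%

For Y = 27X^6:
If X → X(1 + 0.33)
Then Y → Y · (1 + 0.33)^6
     ≈ Y · 5.5349

Percentage change = ((1 + 0.33)^6 − 1) × 100% ≈ 453.5%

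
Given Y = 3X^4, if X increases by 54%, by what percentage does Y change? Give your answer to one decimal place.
462.4%

For Y = 3X^4:
If X → X(1 + 0.54)
Then Y → Y · (1 + 0.54)^4
     ≈ Y · 5.6245

Percentage change = ((1 + 0.54)^4 − 1) × 100% ≈ 462.4%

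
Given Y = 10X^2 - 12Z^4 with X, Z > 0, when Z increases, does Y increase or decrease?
Y decreases

Taking the partial derivative:
∂Y/∂Z = -48Z^3

∂Y/∂Z = -48Z^3 < 0 (assuming positive values)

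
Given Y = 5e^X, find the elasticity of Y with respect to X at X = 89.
Elasticity = 89

Elasticity = (dY/dX) · (X/Y)

dY/dX = 5·e^X
At X = 89: dY/dX = 5·e^89, Y = 5·e^89

Elasticity = (5·e^89) · (89 / (5·e^89)) = 89

Interpretation: for a small percentage change in X, the percentage change in Y is approximately 89.00 times as large.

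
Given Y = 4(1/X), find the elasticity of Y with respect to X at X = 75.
Elasticity = -1

Elasticity = (dY/dX) · (X/Y)

dY/dX = -4/X²
At X = 75: dY/dX = -4/5625, Y = 4/75

Elasticity = (-4/5625) · (75 / (4/75)) = -1

Interpretation: for a small percentage change in X, the percentage change in Y is approximately -1.00 times as large.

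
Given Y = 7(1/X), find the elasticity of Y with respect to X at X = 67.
Elasticity = -1

Elasticity = (dY/dX) · (X/Y)

dY/dX = -7/X²
At X = 67: dY/dX = -7/4489, Y = 7/67

Elasticity = (-7/4489) · (67 / (7/67)) = -1

Interpretation: for a small percentage change in X, the percentage change in Y is approximately -1.00 times as large.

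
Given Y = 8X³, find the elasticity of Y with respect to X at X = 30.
Elasticity = 3

Elasticity = (dY/dX) · (X/Y)

dY/dX = 24·X²
At X = 30: dY/dX = 21600, Y = 216000

Elasticity = 21600 · (30 / 216000) = 3

Interpretation: for a small percentage change in X, the percentage change in Y is approximately 3.00 times as large.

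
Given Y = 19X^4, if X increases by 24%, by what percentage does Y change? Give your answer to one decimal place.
136.4%

For Y = 19X^4:
If X → X(1 + 0.24)
Then Y → Y · (1 + 0.24)^4
     ≈ Y · 2.3642

Percentage change = ((1 + 0.24)^4 − 1) × 100% ≈ 136.4%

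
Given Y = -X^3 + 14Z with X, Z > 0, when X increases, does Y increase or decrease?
Y decreases

Taking the partial derivative:
∂Y/∂X = -3X^2

∂Y/∂X = -3X^2 < 0 (assuming positive values)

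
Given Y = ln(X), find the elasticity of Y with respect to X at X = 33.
Elasticity = 1/ln(33) ≈ 0.2860

Elasticity = (dY/dX) · (X/Y)

dY/dX = 1/X
At X = 33: dY/dX = 1/33, Y = ln(33)

Elasticity = (1/33) · (33 / (ln(33))) = 1/ln(33) ≈ 0.2860

Interpretation: for a small percentage change in X, the percentage change in Y is approximately 0.29 times as large.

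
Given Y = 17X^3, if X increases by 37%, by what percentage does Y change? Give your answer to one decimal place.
157.1%

For Y = 17X^3:
If X → X(1 + 0.37)
Then Y → Y · (1 + 0.37)^3
     ≈ Y · 2.5714

Percentage change = ((1 + 0.37)^3 − 1) × 100% ≈ 157.1%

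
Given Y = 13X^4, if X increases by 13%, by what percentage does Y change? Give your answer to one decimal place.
63.0%

For Y = 13X^4:
If X → X(1 + 0.13)
Then Y → Y · (1 + 0.13)^4
     ≈ Y · 1.6305

Percentage change = ((1 + 0.13)^4 − 1) × 100% ≈ 63.0%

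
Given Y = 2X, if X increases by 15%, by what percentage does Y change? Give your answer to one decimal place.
15.0%

For Y = 2X:
If X → X(1 + 0.15)
Then Y → Y · (1 + 0.15)^1
     = Y · 1.1500

Percentage change = ((1 + 0.15)^1 − 1) × 100% = 15.0%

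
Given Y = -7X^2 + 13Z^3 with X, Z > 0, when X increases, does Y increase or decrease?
Y decreases

Taking the partial derivative:
∂Y/∂X = -14X

∂Y/∂X = -14X < 0 (assuming positive values)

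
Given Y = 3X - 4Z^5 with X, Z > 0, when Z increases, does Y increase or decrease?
Y decreases

Taking the partial derivative:
∂Y/∂Z = -20Z^4

∂Y/∂Z = -20Z^4 < 0 (assuming positive values)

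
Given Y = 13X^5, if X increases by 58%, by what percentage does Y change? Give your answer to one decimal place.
884.7%

For Y = 13X^5:
If X → X(1 + 0.58)
Then Y → Y · (1 + 0.58)^5
     ≈ Y · 9.8466

Percentage change = ((1 + 0.58)^5 − 1) × 100% ≈ 884.7%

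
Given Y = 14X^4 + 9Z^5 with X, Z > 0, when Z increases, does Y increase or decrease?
Y increases

Taking the partial derivative:
∂Y/∂Z = 45Z^4

∂Y/∂Z = 45Z^4 > 0 (assuming positive values)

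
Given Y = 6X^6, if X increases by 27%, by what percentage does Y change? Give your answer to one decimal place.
319.6%

For Y = 6X^6:
If X → X(1 + 0.27)
Then Y → Y · (1 + 0.27)^6
     ≈ Y · 4.1959

Percentage change = ((1 + 0.27)^6 − 1) × 100% ≈ 319.6%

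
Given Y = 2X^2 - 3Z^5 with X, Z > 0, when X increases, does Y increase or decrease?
Y increases

Taking the partial derivative:
∂Y/∂X = 4X

∂Y/∂X = 4X > 0 (assuming positive values)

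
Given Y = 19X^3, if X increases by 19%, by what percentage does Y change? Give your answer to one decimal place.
68.5%

For Y = 19X^3:
If X → X(1 + 0.19)
Then Y → Y · (1 + 0.19)^3
     ≈ Y · 1.6852

Percentage change = ((1 + 0.19)^3 − 1) × 100% ≈ 68.5%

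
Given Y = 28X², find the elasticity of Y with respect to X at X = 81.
Elasticity = 2

Elasticity = (dY/dX) · (X/Y)

dY/dX = 56·X
At X = 81: dY/dX = 4536, Y = 183708

Elasticity = 4536 · (81 / 183708) = 2

Interpretation: for a small percentage change in X, the percentage change in Y is approximately 2.00 times as large.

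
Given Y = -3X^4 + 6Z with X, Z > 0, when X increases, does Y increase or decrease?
Y decreases

Taking the partial derivative:
∂Y/∂X = -12X^3

∂Y/∂X = -12X^3 < 0 (assuming positive values)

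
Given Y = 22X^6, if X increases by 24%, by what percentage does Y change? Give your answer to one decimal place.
263.5%

For Y = 22X^6:
If X → X(1 + 0.24)
Then Y → Y · (1 + 0.24)^6
     ≈ Y · 3.6352

Percentage change = ((1 + 0.24)^6 − 1) × 100% ≈ 263.5%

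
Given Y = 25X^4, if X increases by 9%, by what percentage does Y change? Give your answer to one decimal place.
41.2%

For Y = 25X^4:
If X → X(1 + 0.09)
Then Y → Y · (1 + 0.09)^4
     ≈ Y · 1.4116

Percentage change = ((1 + 0.09)^4 − 1) × 100% ≈ 41.2%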